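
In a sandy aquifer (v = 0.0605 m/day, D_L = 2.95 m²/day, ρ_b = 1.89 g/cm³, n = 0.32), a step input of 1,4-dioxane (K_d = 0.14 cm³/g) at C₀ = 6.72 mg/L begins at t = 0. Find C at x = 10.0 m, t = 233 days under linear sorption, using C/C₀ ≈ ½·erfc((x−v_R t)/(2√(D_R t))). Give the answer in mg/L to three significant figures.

3.14 mg/L

Retardation factor R = 1 + ρ_b·K_d/n = 1 + 1.89 × 0.14/0.32 = 1.827.
Sorption retards both mechanisms: v_R = v/R = 0.03311 m/day, D_R = D/R = 1.615 m²/day.
v_R·t = 0.03311 × 233 = 7.71463 m; 2√(D_R t) = 38.80 m; argument = (10.0 − 7.71463)/38.80 = 0.05890.
C = C₀ × ½·erfc(0.05890) = 6.72 × 0.4668 = 3.14 mg/L.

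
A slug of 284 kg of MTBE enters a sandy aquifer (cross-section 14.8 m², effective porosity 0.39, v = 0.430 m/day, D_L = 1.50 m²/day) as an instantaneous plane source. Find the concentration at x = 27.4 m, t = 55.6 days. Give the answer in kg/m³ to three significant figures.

1.47 kg/m³

For an instantaneous plane source, C(x,t) = M/(n_e·A·√(4πDt)) · exp(−(x−vt)²/(4Dt)), with n_e·A the pore (flow) area.
Plume center vt = 0.430 × 55.6 = 23.908 m, so the well at 27.4 m is 3.492 m downgradient of the peak.
√(4πDt) = 32.37 m, giving peak height M/(n_e·A·√(4πDt)) = 284/(0.39 × 14.8 × 32.37) = 1.520 kg/m³.
(x−vt)²/(4Dt) = (3.492)²/(4 × 1.50 × 55.6) = 0.03655; exp(−0.03655) = 0.9641.
C = 1.520 × 0.9641 = 1.47 kg/m³.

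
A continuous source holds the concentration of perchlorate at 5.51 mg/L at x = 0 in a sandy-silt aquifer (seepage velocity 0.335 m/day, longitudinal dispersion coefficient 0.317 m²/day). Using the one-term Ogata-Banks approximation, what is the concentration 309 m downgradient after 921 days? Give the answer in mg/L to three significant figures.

2.71 mg/L

For a continuous step input, C/C₀ ≈ ½·erfc((x−vt)/(2√(Dt))).
vt = 0.335 × 921 = 308.535 m and 2√(Dt) = 2√(0.317 × 921) = 34.17 m.
Argument (x−vt)/(2√(Dt)) = (309 − 308.535)/34.17 = 0.01361; ½·erfc(0.01361) = 0.4923.
C = 5.51 × 0.4923 = 2.71 mg/L.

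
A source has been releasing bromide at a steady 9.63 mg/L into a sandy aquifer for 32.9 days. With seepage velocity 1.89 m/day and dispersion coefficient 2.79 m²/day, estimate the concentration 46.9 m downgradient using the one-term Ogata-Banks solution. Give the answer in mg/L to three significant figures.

8.38 mg/L

For a continuous step input, C/C₀ ≈ ½·erfc((x−vt)/(2√(Dt))).
vt = 1.89 × 32.9 = 62.181 m and 2√(Dt) = 2√(2.79 × 32.9) = 19.16 m.
Argument (x−vt)/(2√(Dt)) = (46.9 − 62.181)/19.16 = -0.7975; ½·erfc(-0.7975) = 0.8703.
C = 9.63 × 0.8703 = 8.38 mg/L.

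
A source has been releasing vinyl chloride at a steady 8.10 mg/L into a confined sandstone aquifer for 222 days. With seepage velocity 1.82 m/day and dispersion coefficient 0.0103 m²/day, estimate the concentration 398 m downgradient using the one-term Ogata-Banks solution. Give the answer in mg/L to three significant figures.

8.08 mg/L

For a continuous step input, C/C₀ ≈ ½·erfc((x−vt)/(2√(Dt))).
vt = 1.82 × 222 = 404.04 m and 2√(Dt) = 2√(0.0103 × 222) = 3.024 m.
Argument (x−vt)/(2√(Dt)) = (398 − 404.04)/3.024 = -1.997; ½·erfc(-1.997) = 0.9976.
C = 8.10 × 0.9976 = 8.08 mg/L.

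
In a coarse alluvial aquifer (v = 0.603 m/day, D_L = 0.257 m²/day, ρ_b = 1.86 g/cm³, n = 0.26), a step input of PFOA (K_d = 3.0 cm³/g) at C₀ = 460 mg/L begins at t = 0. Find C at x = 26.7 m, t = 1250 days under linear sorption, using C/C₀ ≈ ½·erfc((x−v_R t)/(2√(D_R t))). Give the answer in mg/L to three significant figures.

414 mg/L

Retardation factor R = 1 + ρ_b·K_d/n = 1 + 1.86 × 3.0/0.26 = 22.46.
Sorption retards both mechanisms: v_R = v/R = 0.02685 m/day, D_R = D/R = 0.01144 m²/day.
v_R·t = 0.02685 × 1250 = 33.5625 m; 2√(D_R t) = 7.563 m; argument = (26.7 − 33.5625)/7.563 = -0.9074.
C = C₀ × ½·erfc(-0.9074) = 460 × 0.9003 = 414 mg/L.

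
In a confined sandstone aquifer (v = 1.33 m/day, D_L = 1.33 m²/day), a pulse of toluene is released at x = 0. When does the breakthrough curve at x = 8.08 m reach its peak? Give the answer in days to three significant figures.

For the 1D instantaneous-source solution, setting ∂C/∂t = 0 at fixed x gives v²t² + 2Dt − x² = 0, so t = (√(D² + v²x²) − D)/v².
√(D² + v²x²) = √(1.33² + 1.33² × 8.08²) = 10.83; v² = 1.7689.
t = (10.83 − 1.33)/1.7689 = 5.37 days (vs. the pure-advection estimate x/v = 6.08 d).

5.37 days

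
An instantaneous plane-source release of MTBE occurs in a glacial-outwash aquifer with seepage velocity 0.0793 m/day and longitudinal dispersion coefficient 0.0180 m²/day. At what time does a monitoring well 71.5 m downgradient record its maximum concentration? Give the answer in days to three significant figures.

For the 1D instantaneous-source solution, setting ∂C/∂t = 0 at fixed x gives v²t² + 2Dt − x² = 0, so t = (√(D² + v²x²) − D)/v².
√(D² + v²x²) = √(0.0180² + 0.0793² × 71.5²) = 5.670; v² = 0.00628849.
t = (5.670 − 0.0180)/0.00628849 = 899 days (vs. the pure-advection estimate x/v = 902 d).

899 days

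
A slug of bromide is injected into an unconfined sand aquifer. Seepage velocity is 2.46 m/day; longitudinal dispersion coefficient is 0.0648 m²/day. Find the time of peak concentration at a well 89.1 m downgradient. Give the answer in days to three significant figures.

36.2 days

For the 1D instantaneous-source solution, setting ∂C/∂t = 0 at fixed x gives v²t² + 2Dt − x² = 0, so t = (√(D² + v²x²) − D)/v².
√(D² + v²x²) = √(0.0648² + 2.46² × 89.1²) = 219.2; v² = 6.0516.
t = (219.2 − 0.0648)/6.0516 = 36.2 days (vs. the pure-advection estimate x/v = 36.2 d).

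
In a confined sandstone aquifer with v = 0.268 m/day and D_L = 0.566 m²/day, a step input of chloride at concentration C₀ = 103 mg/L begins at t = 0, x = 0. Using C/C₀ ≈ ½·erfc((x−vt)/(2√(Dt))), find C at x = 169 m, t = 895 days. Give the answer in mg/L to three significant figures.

For a continuous step input, C/C₀ ≈ ½·erfc((x−vt)/(2√(Dt))).
vt = 0.268 × 895 = 239.86 m and 2√(Dt) = 2√(0.566 × 895) = 45.01 m.
Argument (x−vt)/(2√(Dt)) = (169 − 239.86)/45.01 = -1.574; ½·erfc(-1.574) = 0.9870.
C = 103 × 0.9870 = 102 mg/L.

102 mg/L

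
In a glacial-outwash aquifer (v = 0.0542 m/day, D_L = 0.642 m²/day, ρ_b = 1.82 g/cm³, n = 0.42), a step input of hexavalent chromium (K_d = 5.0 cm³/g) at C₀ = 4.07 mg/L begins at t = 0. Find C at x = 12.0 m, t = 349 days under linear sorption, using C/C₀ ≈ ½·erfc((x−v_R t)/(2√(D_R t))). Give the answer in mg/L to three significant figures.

0.0245 mg/L

Retardation factor R = 1 + ρ_b·K_d/n = 1 + 1.82 × 5.0/0.42 = 22.67.
Sorption retards both mechanisms: v_R = v/R = 0.002391 m/day, D_R = D/R = 0.02832 m²/day.
v_R·t = 0.002391 × 349 = 0.834459 m; 2√(D_R t) = 6.288 m; argument = (12.0 − 0.834459)/6.288 = 1.776.
C = C₀ × ½·erfc(1.776) = 4.07 × 0.006009 = 0.0245 mg/L.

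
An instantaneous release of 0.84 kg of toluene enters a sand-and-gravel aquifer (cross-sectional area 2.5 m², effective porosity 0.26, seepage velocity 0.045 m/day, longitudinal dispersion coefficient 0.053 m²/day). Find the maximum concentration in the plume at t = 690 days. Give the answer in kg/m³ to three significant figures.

0.0603 kg/m³

The peak of an instantaneous 1D plume sits at x = vt; there the Gaussian factor is 1 and C_max = M/(n_e·A·√(4πDt)), where n_e·A is the pore area the mass is dissolved in.
√(4πDt) = √(4π × 0.053 × 690) = 21.44 m, so C_max = 0.84/(0.26 × 2.5 × 21.44) = 0.0603 kg/m³.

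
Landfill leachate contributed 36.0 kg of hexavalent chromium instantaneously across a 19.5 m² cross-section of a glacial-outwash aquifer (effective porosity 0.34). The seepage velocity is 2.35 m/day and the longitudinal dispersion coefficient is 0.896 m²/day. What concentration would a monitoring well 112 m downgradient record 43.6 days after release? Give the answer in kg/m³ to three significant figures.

For an instantaneous plane source, C(x,t) = M/(n_e·A·√(4πDt)) · exp(−(x−vt)²/(4Dt)), with n_e·A the pore (flow) area.
Plume center vt = 2.35 × 43.6 = 102.46 m, so the well at 112 m is 9.54 m downgradient of the peak.
√(4πDt) = 22.16 m, giving peak height M/(n_e·A·√(4πDt)) = 36.0/(0.34 × 19.5 × 22.16) = 0.2450 kg/m³.
(x−vt)²/(4Dt) = (9.54)²/(4 × 0.896 × 43.6) = 0.5824; exp(−0.5824) = 0.5586.
C = 0.2450 × 0.5586 = 0.137 kg/m³.

0.137 kg/m³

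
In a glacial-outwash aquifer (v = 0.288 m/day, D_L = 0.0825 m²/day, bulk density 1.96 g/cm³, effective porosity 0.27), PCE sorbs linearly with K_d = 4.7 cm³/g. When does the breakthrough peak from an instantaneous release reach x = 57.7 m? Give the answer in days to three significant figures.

7000 days

Retardation factor R = 1 + ρ_b·K_d/n = 1 + 1.96 × 4.7/0.27 = 35.12.
Sorption retards both mechanisms: v_R = v/R = 0.008200 m/day, D_R = D/R = 0.002349 m²/day.
Peak time from v_R²t² + 2D_R t − x² = 0: t = (√(D_R² + v_R²x²) − D_R)/v_R².
√(D_R² + v_R²x²) = √(0.002349² + 0.008200² × 57.7²) = 0.4731; v_R² = 6.724e-05.
t = (0.4731 − 0.002349)/6.724e-05 = 7000 days.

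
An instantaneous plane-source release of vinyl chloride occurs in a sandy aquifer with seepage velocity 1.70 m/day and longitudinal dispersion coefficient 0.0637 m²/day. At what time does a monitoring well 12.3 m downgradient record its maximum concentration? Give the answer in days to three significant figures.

For the 1D instantaneous-source solution, setting ∂C/∂t = 0 at fixed x gives v²t² + 2Dt − x² = 0, so t = (√(D² + v²x²) − D)/v².
√(D² + v²x²) = √(0.0637² + 1.70² × 12.3²) = 20.91; v² = 2.89.
t = (20.91 − 0.0637)/2.89 = 7.21 days (vs. the pure-advection estimate x/v = 7.24 d).

7.21 days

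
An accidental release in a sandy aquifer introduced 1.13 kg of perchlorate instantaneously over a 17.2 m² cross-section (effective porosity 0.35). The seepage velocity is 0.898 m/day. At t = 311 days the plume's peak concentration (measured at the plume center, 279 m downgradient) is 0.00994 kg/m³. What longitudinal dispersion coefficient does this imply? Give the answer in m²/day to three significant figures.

0.0912 m²/day

At the plume center C_max = M/(n_e·A·√(4πDt)), so D = M²/(4πt·(n_e·A·C_max)²).
n_e·A·C_max = 0.35 × 17.2 × 0.00994 = 0.05984 kg/m.
D = 1.13²/(4π × 311 × 0.05984²) = 0.0912 m²/day.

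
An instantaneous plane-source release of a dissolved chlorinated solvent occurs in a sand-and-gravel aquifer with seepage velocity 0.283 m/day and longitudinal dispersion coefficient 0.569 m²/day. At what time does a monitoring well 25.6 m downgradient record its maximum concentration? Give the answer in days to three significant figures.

For the 1D instantaneous-source solution, setting ∂C/∂t = 0 at fixed x gives v²t² + 2Dt − x² = 0, so t = (√(D² + v²x²) − D)/v².
√(D² + v²x²) = √(0.569² + 0.283² × 25.6²) = 7.267; v² = 0.080089.
t = (7.267 − 0.569)/0.080089 = 83.6 days (vs. the pure-advection estimate x/v = 90.5 d).

83.6 days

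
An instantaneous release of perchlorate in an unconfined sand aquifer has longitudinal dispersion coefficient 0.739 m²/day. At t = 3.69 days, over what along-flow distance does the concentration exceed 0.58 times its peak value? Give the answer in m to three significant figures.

The plume is Gaussian with σ = √(2Dt) = √(2 × 0.739 × 3.69) = 2.335 m.
C/C_peak = exp(−Δx²/(2σ²)) = 0.58 ⇒ Δx = σ·√(−2 ln 0.58) = 2.335 × 1.044 = 2.438 m.
Width = 2Δx = 4.88 m.

4.88 m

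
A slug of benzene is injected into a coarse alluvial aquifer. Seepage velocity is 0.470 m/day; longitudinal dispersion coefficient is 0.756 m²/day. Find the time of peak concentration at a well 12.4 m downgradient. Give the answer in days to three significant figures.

For the 1D instantaneous-source solution, setting ∂C/∂t = 0 at fixed x gives v²t² + 2Dt − x² = 0, so t = (√(D² + v²x²) − D)/v².
√(D² + v²x²) = √(0.756² + 0.470² × 12.4²) = 5.877; v² = 0.2209.
t = (5.877 − 0.756)/0.2209 = 23.2 days (vs. the pure-advection estimate x/v = 26.4 d).

23.2 days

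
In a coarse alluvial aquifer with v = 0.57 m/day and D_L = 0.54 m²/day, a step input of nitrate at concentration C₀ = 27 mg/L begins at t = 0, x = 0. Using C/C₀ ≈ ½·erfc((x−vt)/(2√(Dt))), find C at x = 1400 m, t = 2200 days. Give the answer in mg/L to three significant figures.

0.0370 mg/L

For a continuous step input, C/C₀ ≈ ½·erfc((x−vt)/(2√(Dt))).
vt = 0.57 × 2200 = 1254 m and 2√(Dt) = 2√(0.54 × 2200) = 68.93 m.
Argument (x−vt)/(2√(Dt)) = (1400 − 1254)/68.93 = 2.118; ½·erfc(2.118) = 0.001371.
C = 27 × 0.001371 = 0.0370 mg/L.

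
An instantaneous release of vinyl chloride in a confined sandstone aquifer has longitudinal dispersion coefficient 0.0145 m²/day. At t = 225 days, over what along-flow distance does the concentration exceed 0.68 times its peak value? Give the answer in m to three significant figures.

4.49 m

The plume is Gaussian with σ = √(2Dt) = √(2 × 0.0145 × 225) = 2.554 m.
C/C_peak = exp(−Δx²/(2σ²)) = 0.68 ⇒ Δx = σ·√(−2 ln 0.68) = 2.554 × 0.8783 = 2.243 m.
Width = 2Δx = 4.49 m.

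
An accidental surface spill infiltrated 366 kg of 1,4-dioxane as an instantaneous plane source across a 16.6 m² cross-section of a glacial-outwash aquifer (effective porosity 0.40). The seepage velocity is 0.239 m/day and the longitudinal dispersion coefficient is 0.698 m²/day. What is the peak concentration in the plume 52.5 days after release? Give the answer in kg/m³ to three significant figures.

2.57 kg/m³

The peak of an instantaneous 1D plume sits at x = vt; there the Gaussian factor is 1 and C_max = M/(n_e·A·√(4πDt)), where n_e·A is the pore area the mass is dissolved in.
√(4πDt) = √(4π × 0.698 × 52.5) = 21.46 m, so C_max = 366/(0.40 × 16.6 × 21.46) = 2.57 kg/m³.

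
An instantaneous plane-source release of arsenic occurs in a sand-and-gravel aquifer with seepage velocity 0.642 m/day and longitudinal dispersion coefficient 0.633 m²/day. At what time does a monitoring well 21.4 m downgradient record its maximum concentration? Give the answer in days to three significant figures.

31.8 days

For the 1D instantaneous-source solution, setting ∂C/∂t = 0 at fixed x gives v²t² + 2Dt − x² = 0, so t = (√(D² + v²x²) − D)/v².
√(D² + v²x²) = √(0.633² + 0.642² × 21.4²) = 13.75; v² = 0.412164.
t = (13.75 − 0.633)/0.412164 = 31.8 days (vs. the pure-advection estimate x/v = 33.3 d).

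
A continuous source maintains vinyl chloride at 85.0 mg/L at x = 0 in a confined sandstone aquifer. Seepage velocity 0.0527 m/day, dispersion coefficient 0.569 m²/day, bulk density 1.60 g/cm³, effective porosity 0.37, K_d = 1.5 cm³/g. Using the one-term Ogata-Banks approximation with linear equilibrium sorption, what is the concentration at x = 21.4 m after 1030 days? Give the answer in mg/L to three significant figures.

11.0 mg/L

Retardation factor R = 1 + ρ_b·K_d/n = 1 + 1.60 × 1.5/0.37 = 7.486.
Sorption retards both mechanisms: v_R = v/R = 0.007040 m/day, D_R = D/R = 0.07601 m²/day.
v_R·t = 0.007040 × 1030 = 7.2512 m; 2√(D_R t) = 17.70 m; argument = (21.4 − 7.2512)/17.70 = 0.7994.
C = C₀ × ½·erfc(0.7994) = 85.0 × 0.1291 = 11.0 mg/L.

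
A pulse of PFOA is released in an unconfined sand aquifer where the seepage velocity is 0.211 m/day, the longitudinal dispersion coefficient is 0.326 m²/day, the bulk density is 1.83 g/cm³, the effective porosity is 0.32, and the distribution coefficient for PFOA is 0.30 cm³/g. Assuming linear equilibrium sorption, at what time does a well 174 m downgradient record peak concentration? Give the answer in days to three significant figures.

Retardation factor R = 1 + ρ_b·K_d/n = 1 + 1.83 × 0.30/0.32 = 2.716.
Sorption retards both mechanisms: v_R = v/R = 0.07769 m/day, D_R = D/R = 0.1200 m²/day.
Peak time from v_R²t² + 2D_R t − x² = 0: t = (√(D_R² + v_R²x²) − D_R)/v_R².
√(D_R² + v_R²x²) = √(0.1200² + 0.07769² × 174²) = 13.52; v_R² = 0.006036.
t = (13.52 − 0.1200)/0.006036 = 2220 days.

2220 days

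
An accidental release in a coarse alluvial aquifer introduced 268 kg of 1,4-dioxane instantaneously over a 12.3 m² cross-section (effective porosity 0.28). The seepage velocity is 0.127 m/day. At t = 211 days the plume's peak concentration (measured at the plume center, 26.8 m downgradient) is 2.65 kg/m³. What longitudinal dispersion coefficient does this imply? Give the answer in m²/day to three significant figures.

At the plume center C_max = M/(n_e·A·√(4πDt)), so D = M²/(4πt·(n_e·A·C_max)²).
n_e·A·C_max = 0.28 × 12.3 × 2.65 = 9.127 kg/m.
D = 268²/(4π × 211 × 9.127²) = 0.325 m²/day.

0.325 m²/day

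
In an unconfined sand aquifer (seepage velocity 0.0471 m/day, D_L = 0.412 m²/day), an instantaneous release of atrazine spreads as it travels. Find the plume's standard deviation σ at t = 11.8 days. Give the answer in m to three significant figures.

Dispersive spreading gives a Gaussian with σ² = 2Dt; advection only shifts the center.
σ = √(2 × 0.412 × 11.8) = 3.12 m.

3.12 m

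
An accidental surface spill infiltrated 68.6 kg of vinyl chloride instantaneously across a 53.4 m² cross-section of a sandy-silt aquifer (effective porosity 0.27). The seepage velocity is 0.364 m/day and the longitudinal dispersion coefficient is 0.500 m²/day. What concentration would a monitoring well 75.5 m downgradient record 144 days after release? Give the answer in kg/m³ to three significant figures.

0.0249 kg/m³

For an instantaneous plane source, C(x,t) = M/(n_e·A·√(4πDt)) · exp(−(x−vt)²/(4Dt)), with n_e·A the pore (flow) area.
Plume center vt = 0.364 × 144 = 52.416 m, so the well at 75.5 m is 23.084 m downgradient of the peak.
√(4πDt) = 30.08 m, giving peak height M/(n_e·A·√(4πDt)) = 68.6/(0.27 × 53.4 × 30.08) = 0.1582 kg/m³.
(x−vt)²/(4Dt) = (23.084)²/(4 × 0.500 × 144) = 1.850; exp(−1.850) = 0.1572.
C = 0.1582 × 0.1572 = 0.0249 kg/m³.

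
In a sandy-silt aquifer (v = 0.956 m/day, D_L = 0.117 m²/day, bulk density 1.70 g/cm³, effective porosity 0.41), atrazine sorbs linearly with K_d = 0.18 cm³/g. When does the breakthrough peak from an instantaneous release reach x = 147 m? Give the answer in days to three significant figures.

268 days

Retardation factor R = 1 + ρ_b·K_d/n = 1 + 1.70 × 0.18/0.41 = 1.746.
Sorption retards both mechanisms: v_R = v/R = 0.5475 m/day, D_R = D/R = 0.06701 m²/day.
Peak time from v_R²t² + 2D_R t − x² = 0: t = (√(D_R² + v_R²x²) − D_R)/v_R².
√(D_R² + v_R²x²) = √(0.06701² + 0.5475² × 147²) = 80.48; v_R² = 0.2998.
t = (80.48 − 0.06701)/0.2998 = 268 days.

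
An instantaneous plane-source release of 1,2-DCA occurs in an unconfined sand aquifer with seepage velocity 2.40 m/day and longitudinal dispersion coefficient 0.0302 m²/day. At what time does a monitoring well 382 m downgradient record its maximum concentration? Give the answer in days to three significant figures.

159 days

For the 1D instantaneous-source solution, setting ∂C/∂t = 0 at fixed x gives v²t² + 2Dt − x² = 0, so t = (√(D² + v²x²) − D)/v².
√(D² + v²x²) = √(0.0302² + 2.40² × 382²) = 916.8; v² = 5.76.
t = (916.8 − 0.0302)/5.76 = 159 days (vs. the pure-advection estimate x/v = 159 d).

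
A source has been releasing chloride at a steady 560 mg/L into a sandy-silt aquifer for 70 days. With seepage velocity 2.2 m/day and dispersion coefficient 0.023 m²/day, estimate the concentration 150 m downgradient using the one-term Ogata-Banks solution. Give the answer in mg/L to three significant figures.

553 mg/L

For a continuous step input, C/C₀ ≈ ½·erfc((x−vt)/(2√(Dt))).
vt = 2.2 × 70 = 154 m and 2√(Dt) = 2√(0.023 × 70) = 2.538 m.
Argument (x−vt)/(2√(Dt)) = (150 − 154)/2.538 = -1.576; ½·erfc(-1.576) = 0.9871.
C = 560 × 0.9871 = 553 mg/L.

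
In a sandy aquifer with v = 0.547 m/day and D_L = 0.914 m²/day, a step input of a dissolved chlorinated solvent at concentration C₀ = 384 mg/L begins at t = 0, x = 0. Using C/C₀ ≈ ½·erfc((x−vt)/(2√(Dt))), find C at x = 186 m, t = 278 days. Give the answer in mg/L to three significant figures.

For a continuous step input, C/C₀ ≈ ½·erfc((x−vt)/(2√(Dt))).
vt = 0.547 × 278 = 152.066 m and 2√(Dt) = 2√(0.914 × 278) = 31.88 m.
Argument (x−vt)/(2√(Dt)) = (186 − 152.066)/31.88 = 1.064; ½·erfc(1.064) = 0.06620.
C = 384 × 0.06620 = 25.4 mg/L.

25.4 mg/L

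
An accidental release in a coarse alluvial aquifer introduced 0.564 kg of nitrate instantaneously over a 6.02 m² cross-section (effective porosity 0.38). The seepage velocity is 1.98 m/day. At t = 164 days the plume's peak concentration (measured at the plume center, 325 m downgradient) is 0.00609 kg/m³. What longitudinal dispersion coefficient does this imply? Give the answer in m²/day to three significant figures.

0.795 m²/day

At the plume center C_max = M/(n_e·A·√(4πDt)), so D = M²/(4πt·(n_e·A·C_max)²).
n_e·A·C_max = 0.38 × 6.02 × 0.00609 = 0.01393 kg/m.
D = 0.564²/(4π × 164 × 0.01393²) = 0.795 m²/day.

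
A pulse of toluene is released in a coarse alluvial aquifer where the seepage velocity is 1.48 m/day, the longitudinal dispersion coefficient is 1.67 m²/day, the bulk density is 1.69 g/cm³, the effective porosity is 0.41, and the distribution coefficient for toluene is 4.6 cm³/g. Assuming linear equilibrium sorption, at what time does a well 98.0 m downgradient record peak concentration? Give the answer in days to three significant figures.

Retardation factor R = 1 + ρ_b·K_d/n = 1 + 1.69 × 4.6/0.41 = 19.96.
Sorption retards both mechanisms: v_R = v/R = 0.07415 m/day, D_R = D/R = 0.08367 m²/day.
Peak time from v_R²t² + 2D_R t − x² = 0: t = (√(D_R² + v_R²x²) − D_R)/v_R².
√(D_R² + v_R²x²) = √(0.08367² + 0.07415² × 98.0²) = 7.267; v_R² = 0.005498.
t = (7.267 − 0.08367)/0.005498 = 1310 days.

1310 days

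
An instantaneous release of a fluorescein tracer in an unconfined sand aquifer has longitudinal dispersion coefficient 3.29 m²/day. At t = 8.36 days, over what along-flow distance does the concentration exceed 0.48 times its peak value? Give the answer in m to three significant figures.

The plume is Gaussian with σ = √(2Dt) = √(2 × 3.29 × 8.36) = 7.417 m.
C/C_peak = exp(−Δx²/(2σ²)) = 0.48 ⇒ Δx = σ·√(−2 ln 0.48) = 7.417 × 1.212 = 8.989 m.
Width = 2Δx = 18.0 m.

18.0 m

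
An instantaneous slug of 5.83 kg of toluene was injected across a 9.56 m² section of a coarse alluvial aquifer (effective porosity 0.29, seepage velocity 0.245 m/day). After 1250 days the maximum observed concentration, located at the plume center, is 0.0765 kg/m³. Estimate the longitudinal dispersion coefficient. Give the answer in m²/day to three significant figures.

At the plume center C_max = M/(n_e·A·√(4πDt)), so D = M²/(4πt·(n_e·A·C_max)²).
n_e·A·C_max = 0.29 × 9.56 × 0.0765 = 0.2121 kg/m.
D = 5.83²/(4π × 1250 × 0.2121²) = 0.0481 m²/day.

0.0481 m²/day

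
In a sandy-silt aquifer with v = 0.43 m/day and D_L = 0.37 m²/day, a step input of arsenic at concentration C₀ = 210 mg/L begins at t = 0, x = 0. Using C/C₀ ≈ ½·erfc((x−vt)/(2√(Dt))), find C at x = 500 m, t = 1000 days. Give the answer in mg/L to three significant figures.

For a continuous step input, C/C₀ ≈ ½·erfc((x−vt)/(2√(Dt))).
vt = 0.43 × 1000 = 430 m and 2√(Dt) = 2√(0.37 × 1000) = 38.47 m.
Argument (x−vt)/(2√(Dt)) = (500 − 430)/38.47 = 1.820; ½·erfc(1.820) = 0.005028.
C = 210 × 0.005028 = 1.06 mg/L.

1.06 mg/L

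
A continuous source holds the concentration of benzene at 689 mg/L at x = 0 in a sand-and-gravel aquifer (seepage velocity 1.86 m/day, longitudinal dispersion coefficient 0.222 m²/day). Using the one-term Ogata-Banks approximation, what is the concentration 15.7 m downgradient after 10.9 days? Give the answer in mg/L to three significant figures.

For a continuous step input, C/C₀ ≈ ½·erfc((x−vt)/(2√(Dt))).
vt = 1.86 × 10.9 = 20.274 m and 2√(Dt) = 2√(0.222 × 10.9) = 3.111 m.
Argument (x−vt)/(2√(Dt)) = (15.7 − 20.274)/3.111 = -1.470; ½·erfc(-1.470) = 0.9812.
C = 689 × 0.9812 = 676 mg/L.

676 mg/L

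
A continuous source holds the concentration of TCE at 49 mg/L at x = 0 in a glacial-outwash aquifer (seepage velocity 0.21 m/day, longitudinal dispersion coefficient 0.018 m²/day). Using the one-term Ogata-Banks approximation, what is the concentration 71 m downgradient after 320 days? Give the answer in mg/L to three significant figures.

For a continuous step input, C/C₀ ≈ ½·erfc((x−vt)/(2√(Dt))).
vt = 0.21 × 320 = 67.2 m and 2√(Dt) = 2√(0.018 × 320) = 4.800 m.
Argument (x−vt)/(2√(Dt)) = (71 − 67.2)/4.800 = 0.7917; ½·erfc(0.7917) = 0.1314.
C = 49 × 0.1314 = 6.44 mg/L.

6.44 mg/L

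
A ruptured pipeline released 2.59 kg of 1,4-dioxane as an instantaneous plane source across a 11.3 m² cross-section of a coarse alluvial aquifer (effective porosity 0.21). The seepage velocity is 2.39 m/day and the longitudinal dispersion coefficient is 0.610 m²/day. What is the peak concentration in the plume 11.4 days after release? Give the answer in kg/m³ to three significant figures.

The peak of an instantaneous 1D plume sits at x = vt; there the Gaussian factor is 1 and C_max = M/(n_e·A·√(4πDt)), where n_e·A is the pore area the mass is dissolved in.
√(4πDt) = √(4π × 0.610 × 11.4) = 9.348 m, so C_max = 2.59/(0.21 × 11.3 × 9.348) = 0.117 kg/m³.

0.117 kg/m³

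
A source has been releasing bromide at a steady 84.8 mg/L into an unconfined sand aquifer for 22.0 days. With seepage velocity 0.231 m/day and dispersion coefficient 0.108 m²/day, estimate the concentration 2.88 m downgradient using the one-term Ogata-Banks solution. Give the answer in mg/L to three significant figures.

For a continuous step input, C/C₀ ≈ ½·erfc((x−vt)/(2√(Dt))).
vt = 0.231 × 22.0 = 5.082 m and 2√(Dt) = 2√(0.108 × 22.0) = 3.083 m.
Argument (x−vt)/(2√(Dt)) = (2.88 − 5.082)/3.083 = -0.7142; ½·erfc(-0.7142) = 0.8438.
C = 84.8 × 0.8438 = 71.6 mg/L.

71.6 mg/L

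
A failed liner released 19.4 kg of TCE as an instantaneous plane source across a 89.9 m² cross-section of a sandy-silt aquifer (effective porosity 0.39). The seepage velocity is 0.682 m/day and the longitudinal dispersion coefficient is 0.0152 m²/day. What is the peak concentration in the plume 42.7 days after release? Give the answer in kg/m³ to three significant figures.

The peak of an instantaneous 1D plume sits at x = vt; there the Gaussian factor is 1 and C_max = M/(n_e·A·√(4πDt)), where n_e·A is the pore area the mass is dissolved in.
√(4πDt) = √(4π × 0.0152 × 42.7) = 2.856 m, so C_max = 19.4/(0.39 × 89.9 × 2.856) = 0.194 kg/m³.

0.194 kg/m³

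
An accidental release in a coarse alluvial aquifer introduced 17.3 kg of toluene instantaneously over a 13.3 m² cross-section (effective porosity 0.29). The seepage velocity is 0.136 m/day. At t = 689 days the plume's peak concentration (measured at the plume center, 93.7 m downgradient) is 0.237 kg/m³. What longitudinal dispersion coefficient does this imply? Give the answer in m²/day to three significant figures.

At the plume center C_max = M/(n_e·A·√(4πDt)), so D = M²/(4πt·(n_e·A·C_max)²).
n_e·A·C_max = 0.29 × 13.3 × 0.237 = 0.9141 kg/m.
D = 17.3²/(4π × 689 × 0.9141²) = 0.0414 m²/day.

0.0414 m²/day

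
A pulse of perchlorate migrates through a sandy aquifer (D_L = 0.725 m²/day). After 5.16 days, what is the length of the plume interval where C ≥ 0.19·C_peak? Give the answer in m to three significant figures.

9.97 m

The plume is Gaussian with σ = √(2Dt) = √(2 × 0.725 × 5.16) = 2.735 m.
C/C_peak = exp(−Δx²/(2σ²)) = 0.19 ⇒ Δx = σ·√(−2 ln 0.19) = 2.735 × 1.822 = 4.983 m.
Width = 2Δx = 9.97 m.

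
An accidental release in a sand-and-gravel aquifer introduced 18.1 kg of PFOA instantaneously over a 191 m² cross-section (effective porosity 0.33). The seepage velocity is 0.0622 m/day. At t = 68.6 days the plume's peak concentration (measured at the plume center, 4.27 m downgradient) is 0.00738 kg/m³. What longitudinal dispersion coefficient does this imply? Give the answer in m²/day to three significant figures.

At the plume center C_max = M/(n_e·A·√(4πDt)), so D = M²/(4πt·(n_e·A·C_max)²).
n_e·A·C_max = 0.33 × 191 × 0.00738 = 0.4652 kg/m.
D = 18.1²/(4π × 68.6 × 0.4652²) = 1.76 m²/day.

1.76 m²/day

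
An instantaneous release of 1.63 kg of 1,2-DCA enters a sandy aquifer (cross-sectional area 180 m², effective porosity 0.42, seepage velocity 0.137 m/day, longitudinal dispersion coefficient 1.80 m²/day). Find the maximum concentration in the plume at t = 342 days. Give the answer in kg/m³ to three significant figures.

0.000245 kg/m³

The peak of an instantaneous 1D plume sits at x = vt; there the Gaussian factor is 1 and C_max = M/(n_e·A·√(4πDt)), where n_e·A is the pore area the mass is dissolved in.
√(4πDt) = √(4π × 1.80 × 342) = 87.95 m, so C_max = 1.63/(0.42 × 180 × 87.95) = 0.000245 kg/m³.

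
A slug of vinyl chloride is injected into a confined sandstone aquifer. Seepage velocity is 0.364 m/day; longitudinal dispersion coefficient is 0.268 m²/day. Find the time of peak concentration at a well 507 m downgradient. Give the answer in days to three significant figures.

For the 1D instantaneous-source solution, setting ∂C/∂t = 0 at fixed x gives v²t² + 2Dt − x² = 0, so t = (√(D² + v²x²) − D)/v².
√(D² + v²x²) = √(0.268² + 0.364² × 507²) = 184.5; v² = 0.132496.
t = (184.5 − 0.268)/0.132496 = 1390 days (vs. the pure-advection estimate x/v = 1390 d).

1390 days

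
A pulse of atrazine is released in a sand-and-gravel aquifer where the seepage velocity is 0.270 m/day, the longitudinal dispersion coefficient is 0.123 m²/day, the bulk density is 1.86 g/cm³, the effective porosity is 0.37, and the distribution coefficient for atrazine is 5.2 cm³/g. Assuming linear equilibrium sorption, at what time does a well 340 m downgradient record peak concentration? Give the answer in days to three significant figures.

34100 days

Retardation factor R = 1 + ρ_b·K_d/n = 1 + 1.86 × 5.2/0.37 = 27.14.
Sorption retards both mechanisms: v_R = v/R = 0.009948 m/day, D_R = D/R = 0.004532 m²/day.
Peak time from v_R²t² + 2D_R t − x² = 0: t = (√(D_R² + v_R²x²) − D_R)/v_R².
√(D_R² + v_R²x²) = √(0.004532² + 0.009948² × 340²) = 3.382; v_R² = 9.896e-05.
t = (3.382 − 0.004532)/9.896e-05 = 34100 days.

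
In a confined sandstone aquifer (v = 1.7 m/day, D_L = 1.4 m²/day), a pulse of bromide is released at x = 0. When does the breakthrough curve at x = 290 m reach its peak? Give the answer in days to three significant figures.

170 days

For the 1D instantaneous-source solution, setting ∂C/∂t = 0 at fixed x gives v²t² + 2Dt − x² = 0, so t = (√(D² + v²x²) − D)/v².
√(D² + v²x²) = √(1.4² + 1.7² × 290²) = 493.0; v² = 2.89.
t = (493.0 − 1.4)/2.89 = 170 days (vs. the pure-advection estimate x/v = 171 d).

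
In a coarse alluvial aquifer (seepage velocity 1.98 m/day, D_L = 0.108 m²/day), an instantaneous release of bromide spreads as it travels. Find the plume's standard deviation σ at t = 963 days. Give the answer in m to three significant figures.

Dispersive spreading gives a Gaussian with σ² = 2Dt; advection only shifts the center.
σ = √(2 × 0.108 × 963) = 14.4 m.

14.4 m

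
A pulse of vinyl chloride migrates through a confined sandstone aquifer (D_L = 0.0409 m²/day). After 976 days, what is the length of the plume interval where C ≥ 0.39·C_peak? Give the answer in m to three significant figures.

24.5 m

The plume is Gaussian with σ = √(2Dt) = √(2 × 0.0409 × 976) = 8.935 m.
C/C_peak = exp(−Δx²/(2σ²)) = 0.39 ⇒ Δx = σ·√(−2 ln 0.39) = 8.935 × 1.372 = 12.26 m.
Width = 2Δx = 24.5 m.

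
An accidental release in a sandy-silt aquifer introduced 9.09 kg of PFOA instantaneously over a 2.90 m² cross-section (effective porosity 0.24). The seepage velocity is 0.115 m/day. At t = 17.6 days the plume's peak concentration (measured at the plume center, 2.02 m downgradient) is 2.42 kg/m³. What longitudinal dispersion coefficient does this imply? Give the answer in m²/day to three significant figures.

At the plume center C_max = M/(n_e·A·√(4πDt)), so D = M²/(4πt·(n_e·A·C_max)²).
n_e·A·C_max = 0.24 × 2.90 × 2.42 = 1.684 kg/m.
D = 9.09²/(4π × 17.6 × 1.684²) = 0.132 m²/day.

0.132 m²/day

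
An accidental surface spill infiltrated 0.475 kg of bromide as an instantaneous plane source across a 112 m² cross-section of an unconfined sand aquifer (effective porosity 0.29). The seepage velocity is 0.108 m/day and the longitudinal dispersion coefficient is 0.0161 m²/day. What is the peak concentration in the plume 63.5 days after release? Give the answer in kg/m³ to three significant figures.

The peak of an instantaneous 1D plume sits at x = vt; there the Gaussian factor is 1 and C_max = M/(n_e·A·√(4πDt)), where n_e·A is the pore area the mass is dissolved in.
√(4πDt) = √(4π × 0.0161 × 63.5) = 3.584 m, so C_max = 0.475/(0.29 × 112 × 3.584) = 0.00408 kg/m³.

0.00408 kg/m³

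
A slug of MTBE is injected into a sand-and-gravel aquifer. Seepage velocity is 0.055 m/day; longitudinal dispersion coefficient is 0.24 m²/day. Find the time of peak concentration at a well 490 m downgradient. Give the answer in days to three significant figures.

For the 1D instantaneous-source solution, setting ∂C/∂t = 0 at fixed x gives v²t² + 2Dt − x² = 0, so t = (√(D² + v²x²) − D)/v².
√(D² + v²x²) = √(0.24² + 0.055² × 490²) = 26.95; v² = 0.003025.
t = (26.95 − 0.24)/0.003025 = 8830 days (vs. the pure-advection estimate x/v = 8910 d).

8830 days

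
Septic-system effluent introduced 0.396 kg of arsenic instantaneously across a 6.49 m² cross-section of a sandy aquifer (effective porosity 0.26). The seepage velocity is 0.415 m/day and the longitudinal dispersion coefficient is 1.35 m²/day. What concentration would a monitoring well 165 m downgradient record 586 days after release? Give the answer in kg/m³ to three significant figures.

For an instantaneous plane source, C(x,t) = M/(n_e·A·√(4πDt)) · exp(−(x−vt)²/(4Dt)), with n_e·A the pore (flow) area.
Plume center vt = 0.415 × 586 = 243.19 m, so the well at 165 m is 78.19 m upgradient of the peak.
√(4πDt) = 99.71 m, giving peak height M/(n_e·A·√(4πDt)) = 0.396/(0.26 × 6.49 × 99.71) = 0.002354 kg/m³.
(x−vt)²/(4Dt) = (-78.19)²/(4 × 1.35 × 586) = 1.932; exp(−1.932) = 0.1449.
C = 0.002354 × 0.1449 = 0.000341 kg/m³.

0.000341 kg/m³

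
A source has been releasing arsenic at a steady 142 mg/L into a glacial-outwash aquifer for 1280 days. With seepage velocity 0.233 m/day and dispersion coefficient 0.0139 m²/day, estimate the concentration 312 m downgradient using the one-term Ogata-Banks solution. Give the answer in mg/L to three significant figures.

1.50 mg/L

For a continuous step input, C/C₀ ≈ ½·erfc((x−vt)/(2√(Dt))).
vt = 0.233 × 1280 = 298.24 m and 2√(Dt) = 2√(0.0139 × 1280) = 8.436 m.
Argument (x−vt)/(2√(Dt)) = (312 − 298.24)/8.436 = 1.631; ½·erfc(1.631) = 0.01054.
C = 142 × 0.01054 = 1.50 mg/L.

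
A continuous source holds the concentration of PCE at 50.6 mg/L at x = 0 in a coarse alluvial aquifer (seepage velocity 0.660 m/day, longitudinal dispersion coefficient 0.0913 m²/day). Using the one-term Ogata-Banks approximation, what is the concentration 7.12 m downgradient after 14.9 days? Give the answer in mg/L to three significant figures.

48.1 mg/L

For a continuous step input, C/C₀ ≈ ½·erfc((x−vt)/(2√(Dt))).
vt = 0.660 × 14.9 = 9.834 m and 2√(Dt) = 2√(0.0913 × 14.9) = 2.333 m.
Argument (x−vt)/(2√(Dt)) = (7.12 − 9.834)/2.333 = -1.163; ½·erfc(-1.163) = 0.9500.
C = 50.6 × 0.9500 = 48.1 mg/L.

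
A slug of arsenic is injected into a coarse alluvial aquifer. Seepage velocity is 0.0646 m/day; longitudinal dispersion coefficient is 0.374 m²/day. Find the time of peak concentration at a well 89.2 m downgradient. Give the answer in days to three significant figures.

For the 1D instantaneous-source solution, setting ∂C/∂t = 0 at fixed x gives v²t² + 2Dt − x² = 0, so t = (√(D² + v²x²) − D)/v².
√(D² + v²x²) = √(0.374² + 0.0646² × 89.2²) = 5.774; v² = 0.00417316.
t = (5.774 − 0.374)/0.00417316 = 1290 days (vs. the pure-advection estimate x/v = 1380 d).

1290 days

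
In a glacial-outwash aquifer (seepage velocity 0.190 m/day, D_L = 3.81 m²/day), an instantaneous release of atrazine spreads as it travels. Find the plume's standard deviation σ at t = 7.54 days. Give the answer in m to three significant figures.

Dispersive spreading gives a Gaussian with σ² = 2Dt; advection only shifts the center.
σ = √(2 × 3.81 × 7.54) = 7.58 m.

7.58 m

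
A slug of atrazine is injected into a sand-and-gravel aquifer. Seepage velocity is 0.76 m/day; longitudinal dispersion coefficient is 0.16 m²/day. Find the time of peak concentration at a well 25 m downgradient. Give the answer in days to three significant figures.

For the 1D instantaneous-source solution, setting ∂C/∂t = 0 at fixed x gives v²t² + 2Dt − x² = 0, so t = (√(D² + v²x²) − D)/v².
√(D² + v²x²) = √(0.16² + 0.76² × 25²) = 19.00; v² = 0.5776.
t = (19.00 − 0.16)/0.5776 = 32.6 days (vs. the pure-advection estimate x/v = 32.9 d).

32.6 days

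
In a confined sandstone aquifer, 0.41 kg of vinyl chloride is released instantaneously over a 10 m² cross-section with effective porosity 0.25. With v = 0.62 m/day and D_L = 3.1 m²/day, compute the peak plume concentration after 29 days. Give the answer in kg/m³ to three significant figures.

The peak of an instantaneous 1D plume sits at x = vt; there the Gaussian factor is 1 and C_max = M/(n_e·A·√(4πDt)), where n_e·A is the pore area the mass is dissolved in.
√(4πDt) = √(4π × 3.1 × 29) = 33.61 m, so C_max = 0.41/(0.25 × 10 × 33.61) = 0.00488 kg/m³.

0.00488 kg/m³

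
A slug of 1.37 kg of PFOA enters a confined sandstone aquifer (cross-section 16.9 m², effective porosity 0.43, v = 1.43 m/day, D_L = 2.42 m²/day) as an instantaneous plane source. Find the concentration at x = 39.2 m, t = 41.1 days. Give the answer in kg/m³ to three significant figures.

0.00204 kg/m³

For an instantaneous plane source, C(x,t) = M/(n_e·A·√(4πDt)) · exp(−(x−vt)²/(4Dt)), with n_e·A the pore (flow) area.
Plume center vt = 1.43 × 41.1 = 58.773 m, so the well at 39.2 m is 19.573 m upgradient of the peak.
√(4πDt) = 35.35 m, giving peak height M/(n_e·A·√(4πDt)) = 1.37/(0.43 × 16.9 × 35.35) = 0.005333 kg/m³.
(x−vt)²/(4Dt) = (-19.573)²/(4 × 2.42 × 41.1) = 0.9629; exp(−0.9629) = 0.3818.
C = 0.005333 × 0.3818 = 0.00204 kg/m³.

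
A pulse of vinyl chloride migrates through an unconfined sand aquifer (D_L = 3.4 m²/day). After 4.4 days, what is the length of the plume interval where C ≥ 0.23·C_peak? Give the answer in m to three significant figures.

18.8 m

The plume is Gaussian with σ = √(2Dt) = √(2 × 3.4 × 4.4) = 5.470 m.
C/C_peak = exp(−Δx²/(2σ²)) = 0.23 ⇒ Δx = σ·√(−2 ln 0.23) = 5.470 × 1.714 = 9.376 m.
Width = 2Δx = 18.8 m.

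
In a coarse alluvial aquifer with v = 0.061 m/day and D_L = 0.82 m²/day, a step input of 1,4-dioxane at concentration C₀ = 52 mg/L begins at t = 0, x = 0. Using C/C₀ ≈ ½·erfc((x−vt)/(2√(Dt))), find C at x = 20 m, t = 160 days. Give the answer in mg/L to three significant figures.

13.7 mg/L

For a continuous step input, C/C₀ ≈ ½·erfc((x−vt)/(2√(Dt))).
vt = 0.061 × 160 = 9.76 m and 2√(Dt) = 2√(0.82 × 160) = 22.91 m.
Argument (x−vt)/(2√(Dt)) = (20 − 9.76)/22.91 = 0.4470; ½·erfc(0.4470) = 0.2636.
C = 52 × 0.2636 = 13.7 mg/L.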